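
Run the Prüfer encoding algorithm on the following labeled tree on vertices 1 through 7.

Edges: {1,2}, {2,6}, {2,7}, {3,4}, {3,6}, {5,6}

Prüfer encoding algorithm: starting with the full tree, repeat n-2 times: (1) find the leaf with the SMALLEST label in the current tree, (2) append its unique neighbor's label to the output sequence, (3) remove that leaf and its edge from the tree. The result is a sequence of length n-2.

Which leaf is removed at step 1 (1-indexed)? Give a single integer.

Answer: 1

Derivation:
Step 1: current leaves = {1,4,5,7}. Remove leaf 1 (neighbor: 2).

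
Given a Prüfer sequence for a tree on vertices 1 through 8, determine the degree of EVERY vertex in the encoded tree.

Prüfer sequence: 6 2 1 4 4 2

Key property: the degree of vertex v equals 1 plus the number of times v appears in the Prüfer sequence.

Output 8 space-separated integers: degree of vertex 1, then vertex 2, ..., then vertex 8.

p_1 = 6: count[6] becomes 1
p_2 = 2: count[2] becomes 1
p_3 = 1: count[1] becomes 1
p_4 = 4: count[4] becomes 1
p_5 = 4: count[4] becomes 2
p_6 = 2: count[2] becomes 2
Degrees (1 + count): deg[1]=1+1=2, deg[2]=1+2=3, deg[3]=1+0=1, deg[4]=1+2=3, deg[5]=1+0=1, deg[6]=1+1=2, deg[7]=1+0=1, deg[8]=1+0=1

Answer: 2 3 1 3 1 2 1 1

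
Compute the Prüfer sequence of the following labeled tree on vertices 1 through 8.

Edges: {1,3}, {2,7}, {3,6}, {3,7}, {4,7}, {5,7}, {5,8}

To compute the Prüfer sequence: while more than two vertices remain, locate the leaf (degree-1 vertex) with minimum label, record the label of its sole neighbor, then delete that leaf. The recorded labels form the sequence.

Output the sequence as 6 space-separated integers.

Answer: 3 7 7 3 7 5

Derivation:
Step 1: leaves = {1,2,4,6,8}. Remove smallest leaf 1, emit neighbor 3.
Step 2: leaves = {2,4,6,8}. Remove smallest leaf 2, emit neighbor 7.
Step 3: leaves = {4,6,8}. Remove smallest leaf 4, emit neighbor 7.
Step 4: leaves = {6,8}. Remove smallest leaf 6, emit neighbor 3.
Step 5: leaves = {3,8}. Remove smallest leaf 3, emit neighbor 7.
Step 6: leaves = {7,8}. Remove smallest leaf 7, emit neighbor 5.
Done: 2 vertices remain (5, 8). Sequence = [3 7 7 3 7 5]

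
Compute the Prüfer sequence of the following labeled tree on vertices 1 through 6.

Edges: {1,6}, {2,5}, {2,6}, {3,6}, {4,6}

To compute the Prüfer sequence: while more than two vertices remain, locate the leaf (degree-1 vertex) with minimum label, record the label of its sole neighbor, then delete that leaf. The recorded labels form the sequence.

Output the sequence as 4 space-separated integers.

Step 1: leaves = {1,3,4,5}. Remove smallest leaf 1, emit neighbor 6.
Step 2: leaves = {3,4,5}. Remove smallest leaf 3, emit neighbor 6.
Step 3: leaves = {4,5}. Remove smallest leaf 4, emit neighbor 6.
Step 4: leaves = {5,6}. Remove smallest leaf 5, emit neighbor 2.
Done: 2 vertices remain (2, 6). Sequence = [6 6 6 2]

Answer: 6 6 6 2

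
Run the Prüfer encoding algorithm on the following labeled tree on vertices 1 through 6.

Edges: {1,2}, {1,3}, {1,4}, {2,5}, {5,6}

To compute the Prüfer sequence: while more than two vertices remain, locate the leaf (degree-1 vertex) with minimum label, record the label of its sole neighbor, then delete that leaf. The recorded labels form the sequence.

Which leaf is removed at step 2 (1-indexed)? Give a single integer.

Answer: 4

Derivation:
Step 1: current leaves = {3,4,6}. Remove leaf 3 (neighbor: 1).
Step 2: current leaves = {4,6}. Remove leaf 4 (neighbor: 1).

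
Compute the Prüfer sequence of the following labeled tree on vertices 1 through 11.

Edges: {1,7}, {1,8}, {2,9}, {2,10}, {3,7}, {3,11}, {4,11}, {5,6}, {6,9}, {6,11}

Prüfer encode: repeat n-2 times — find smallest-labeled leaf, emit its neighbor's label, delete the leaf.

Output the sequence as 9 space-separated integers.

Answer: 11 6 1 7 3 11 2 9 6

Derivation:
Step 1: leaves = {4,5,8,10}. Remove smallest leaf 4, emit neighbor 11.
Step 2: leaves = {5,8,10}. Remove smallest leaf 5, emit neighbor 6.
Step 3: leaves = {8,10}. Remove smallest leaf 8, emit neighbor 1.
Step 4: leaves = {1,10}. Remove smallest leaf 1, emit neighbor 7.
Step 5: leaves = {7,10}. Remove smallest leaf 7, emit neighbor 3.
Step 6: leaves = {3,10}. Remove smallest leaf 3, emit neighbor 11.
Step 7: leaves = {10,11}. Remove smallest leaf 10, emit neighbor 2.
Step 8: leaves = {2,11}. Remove smallest leaf 2, emit neighbor 9.
Step 9: leaves = {9,11}. Remove smallest leaf 9, emit neighbor 6.
Done: 2 vertices remain (6, 11). Sequence = [11 6 1 7 3 11 2 9 6]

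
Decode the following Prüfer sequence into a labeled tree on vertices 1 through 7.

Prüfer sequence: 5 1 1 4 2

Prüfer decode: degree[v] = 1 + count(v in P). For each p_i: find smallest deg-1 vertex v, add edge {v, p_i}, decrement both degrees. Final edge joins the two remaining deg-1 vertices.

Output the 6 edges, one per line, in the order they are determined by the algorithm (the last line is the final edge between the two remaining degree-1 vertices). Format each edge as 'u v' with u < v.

Answer: 3 5
1 5
1 6
1 4
2 4
2 7

Derivation:
Initial degrees: {1:3, 2:2, 3:1, 4:2, 5:2, 6:1, 7:1}
Step 1: smallest deg-1 vertex = 3, p_1 = 5. Add edge {3,5}. Now deg[3]=0, deg[5]=1.
Step 2: smallest deg-1 vertex = 5, p_2 = 1. Add edge {1,5}. Now deg[5]=0, deg[1]=2.
Step 3: smallest deg-1 vertex = 6, p_3 = 1. Add edge {1,6}. Now deg[6]=0, deg[1]=1.
Step 4: smallest deg-1 vertex = 1, p_4 = 4. Add edge {1,4}. Now deg[1]=0, deg[4]=1.
Step 5: smallest deg-1 vertex = 4, p_5 = 2. Add edge {2,4}. Now deg[4]=0, deg[2]=1.
Final: two remaining deg-1 vertices are 2, 7. Add edge {2,7}.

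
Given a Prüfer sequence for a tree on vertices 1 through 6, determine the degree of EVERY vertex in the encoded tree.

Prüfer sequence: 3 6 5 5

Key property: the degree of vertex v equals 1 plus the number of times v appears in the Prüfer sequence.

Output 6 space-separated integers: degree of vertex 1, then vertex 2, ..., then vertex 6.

Answer: 1 1 2 1 3 2

Derivation:
p_1 = 3: count[3] becomes 1
p_2 = 6: count[6] becomes 1
p_3 = 5: count[5] becomes 1
p_4 = 5: count[5] becomes 2
Degrees (1 + count): deg[1]=1+0=1, deg[2]=1+0=1, deg[3]=1+1=2, deg[4]=1+0=1, deg[5]=1+2=3, deg[6]=1+1=2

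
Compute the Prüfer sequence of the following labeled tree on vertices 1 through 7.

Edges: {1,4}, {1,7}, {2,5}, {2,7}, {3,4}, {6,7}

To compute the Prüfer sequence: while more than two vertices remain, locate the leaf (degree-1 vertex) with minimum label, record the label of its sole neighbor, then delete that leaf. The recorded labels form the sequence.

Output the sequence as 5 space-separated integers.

Step 1: leaves = {3,5,6}. Remove smallest leaf 3, emit neighbor 4.
Step 2: leaves = {4,5,6}. Remove smallest leaf 4, emit neighbor 1.
Step 3: leaves = {1,5,6}. Remove smallest leaf 1, emit neighbor 7.
Step 4: leaves = {5,6}. Remove smallest leaf 5, emit neighbor 2.
Step 5: leaves = {2,6}. Remove smallest leaf 2, emit neighbor 7.
Done: 2 vertices remain (6, 7). Sequence = [4 1 7 2 7]

Answer: 4 1 7 2 7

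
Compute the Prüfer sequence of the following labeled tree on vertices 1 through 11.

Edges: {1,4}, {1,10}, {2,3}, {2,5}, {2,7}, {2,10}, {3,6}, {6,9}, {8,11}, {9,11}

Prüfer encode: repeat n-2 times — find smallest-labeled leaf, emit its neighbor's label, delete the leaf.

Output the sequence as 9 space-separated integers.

Answer: 1 10 2 2 11 2 3 6 9

Derivation:
Step 1: leaves = {4,5,7,8}. Remove smallest leaf 4, emit neighbor 1.
Step 2: leaves = {1,5,7,8}. Remove smallest leaf 1, emit neighbor 10.
Step 3: leaves = {5,7,8,10}. Remove smallest leaf 5, emit neighbor 2.
Step 4: leaves = {7,8,10}. Remove smallest leaf 7, emit neighbor 2.
Step 5: leaves = {8,10}. Remove smallest leaf 8, emit neighbor 11.
Step 6: leaves = {10,11}. Remove smallest leaf 10, emit neighbor 2.
Step 7: leaves = {2,11}. Remove smallest leaf 2, emit neighbor 3.
Step 8: leaves = {3,11}. Remove smallest leaf 3, emit neighbor 6.
Step 9: leaves = {6,11}. Remove smallest leaf 6, emit neighbor 9.
Done: 2 vertices remain (9, 11). Sequence = [1 10 2 2 11 2 3 6 9]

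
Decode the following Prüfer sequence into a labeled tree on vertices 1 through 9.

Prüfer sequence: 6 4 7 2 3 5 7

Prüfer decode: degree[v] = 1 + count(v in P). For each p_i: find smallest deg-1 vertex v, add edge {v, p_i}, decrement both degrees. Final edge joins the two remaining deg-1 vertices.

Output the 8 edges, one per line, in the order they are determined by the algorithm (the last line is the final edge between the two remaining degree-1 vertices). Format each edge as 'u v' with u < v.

Initial degrees: {1:1, 2:2, 3:2, 4:2, 5:2, 6:2, 7:3, 8:1, 9:1}
Step 1: smallest deg-1 vertex = 1, p_1 = 6. Add edge {1,6}. Now deg[1]=0, deg[6]=1.
Step 2: smallest deg-1 vertex = 6, p_2 = 4. Add edge {4,6}. Now deg[6]=0, deg[4]=1.
Step 3: smallest deg-1 vertex = 4, p_3 = 7. Add edge {4,7}. Now deg[4]=0, deg[7]=2.
Step 4: smallest deg-1 vertex = 8, p_4 = 2. Add edge {2,8}. Now deg[8]=0, deg[2]=1.
Step 5: smallest deg-1 vertex = 2, p_5 = 3. Add edge {2,3}. Now deg[2]=0, deg[3]=1.
Step 6: smallest deg-1 vertex = 3, p_6 = 5. Add edge {3,5}. Now deg[3]=0, deg[5]=1.
Step 7: smallest deg-1 vertex = 5, p_7 = 7. Add edge {5,7}. Now deg[5]=0, deg[7]=1.
Final: two remaining deg-1 vertices are 7, 9. Add edge {7,9}.

Answer: 1 6
4 6
4 7
2 8
2 3
3 5
5 7
7 9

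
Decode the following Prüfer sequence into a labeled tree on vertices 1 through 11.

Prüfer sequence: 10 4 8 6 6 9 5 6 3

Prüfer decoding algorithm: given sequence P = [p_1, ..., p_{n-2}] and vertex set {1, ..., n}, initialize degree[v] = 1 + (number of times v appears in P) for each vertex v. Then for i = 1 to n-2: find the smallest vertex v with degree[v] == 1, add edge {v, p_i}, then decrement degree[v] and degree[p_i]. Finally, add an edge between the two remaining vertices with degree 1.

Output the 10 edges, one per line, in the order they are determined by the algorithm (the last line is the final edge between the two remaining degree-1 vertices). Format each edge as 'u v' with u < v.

Answer: 1 10
2 4
4 8
6 7
6 8
9 10
5 9
5 6
3 6
3 11

Derivation:
Initial degrees: {1:1, 2:1, 3:2, 4:2, 5:2, 6:4, 7:1, 8:2, 9:2, 10:2, 11:1}
Step 1: smallest deg-1 vertex = 1, p_1 = 10. Add edge {1,10}. Now deg[1]=0, deg[10]=1.
Step 2: smallest deg-1 vertex = 2, p_2 = 4. Add edge {2,4}. Now deg[2]=0, deg[4]=1.
Step 3: smallest deg-1 vertex = 4, p_3 = 8. Add edge {4,8}. Now deg[4]=0, deg[8]=1.
Step 4: smallest deg-1 vertex = 7, p_4 = 6. Add edge {6,7}. Now deg[7]=0, deg[6]=3.
Step 5: smallest deg-1 vertex = 8, p_5 = 6. Add edge {6,8}. Now deg[8]=0, deg[6]=2.
Step 6: smallest deg-1 vertex = 10, p_6 = 9. Add edge {9,10}. Now deg[10]=0, deg[9]=1.
Step 7: smallest deg-1 vertex = 9, p_7 = 5. Add edge {5,9}. Now deg[9]=0, deg[5]=1.
Step 8: smallest deg-1 vertex = 5, p_8 = 6. Add edge {5,6}. Now deg[5]=0, deg[6]=1.
Step 9: smallest deg-1 vertex = 6, p_9 = 3. Add edge {3,6}. Now deg[6]=0, deg[3]=1.
Final: two remaining deg-1 vertices are 3, 11. Add edge {3,11}.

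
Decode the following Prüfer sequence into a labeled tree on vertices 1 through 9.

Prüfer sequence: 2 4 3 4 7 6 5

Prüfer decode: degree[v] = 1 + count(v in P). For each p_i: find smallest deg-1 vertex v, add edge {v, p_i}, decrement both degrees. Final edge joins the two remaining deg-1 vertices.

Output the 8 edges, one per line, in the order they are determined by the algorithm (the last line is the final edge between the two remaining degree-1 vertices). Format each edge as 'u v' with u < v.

Answer: 1 2
2 4
3 8
3 4
4 7
6 7
5 6
5 9

Derivation:
Initial degrees: {1:1, 2:2, 3:2, 4:3, 5:2, 6:2, 7:2, 8:1, 9:1}
Step 1: smallest deg-1 vertex = 1, p_1 = 2. Add edge {1,2}. Now deg[1]=0, deg[2]=1.
Step 2: smallest deg-1 vertex = 2, p_2 = 4. Add edge {2,4}. Now deg[2]=0, deg[4]=2.
Step 3: smallest deg-1 vertex = 8, p_3 = 3. Add edge {3,8}. Now deg[8]=0, deg[3]=1.
Step 4: smallest deg-1 vertex = 3, p_4 = 4. Add edge {3,4}. Now deg[3]=0, deg[4]=1.
Step 5: smallest deg-1 vertex = 4, p_5 = 7. Add edge {4,7}. Now deg[4]=0, deg[7]=1.
Step 6: smallest deg-1 vertex = 7, p_6 = 6. Add edge {6,7}. Now deg[7]=0, deg[6]=1.
Step 7: smallest deg-1 vertex = 6, p_7 = 5. Add edge {5,6}. Now deg[6]=0, deg[5]=1.
Final: two remaining deg-1 vertices are 5, 9. Add edge {5,9}.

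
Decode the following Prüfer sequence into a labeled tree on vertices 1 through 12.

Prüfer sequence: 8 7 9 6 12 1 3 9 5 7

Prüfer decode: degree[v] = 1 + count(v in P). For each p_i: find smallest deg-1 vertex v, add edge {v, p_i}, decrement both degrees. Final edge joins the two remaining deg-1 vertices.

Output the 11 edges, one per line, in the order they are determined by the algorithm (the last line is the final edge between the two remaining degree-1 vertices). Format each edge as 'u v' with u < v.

Initial degrees: {1:2, 2:1, 3:2, 4:1, 5:2, 6:2, 7:3, 8:2, 9:3, 10:1, 11:1, 12:2}
Step 1: smallest deg-1 vertex = 2, p_1 = 8. Add edge {2,8}. Now deg[2]=0, deg[8]=1.
Step 2: smallest deg-1 vertex = 4, p_2 = 7. Add edge {4,7}. Now deg[4]=0, deg[7]=2.
Step 3: smallest deg-1 vertex = 8, p_3 = 9. Add edge {8,9}. Now deg[8]=0, deg[9]=2.
Step 4: smallest deg-1 vertex = 10, p_4 = 6. Add edge {6,10}. Now deg[10]=0, deg[6]=1.
Step 5: smallest deg-1 vertex = 6, p_5 = 12. Add edge {6,12}. Now deg[6]=0, deg[12]=1.
Step 6: smallest deg-1 vertex = 11, p_6 = 1. Add edge {1,11}. Now deg[11]=0, deg[1]=1.
Step 7: smallest deg-1 vertex = 1, p_7 = 3. Add edge {1,3}. Now deg[1]=0, deg[3]=1.
Step 8: smallest deg-1 vertex = 3, p_8 = 9. Add edge {3,9}. Now deg[3]=0, deg[9]=1.
Step 9: smallest deg-1 vertex = 9, p_9 = 5. Add edge {5,9}. Now deg[9]=0, deg[5]=1.
Step 10: smallest deg-1 vertex = 5, p_10 = 7. Add edge {5,7}. Now deg[5]=0, deg[7]=1.
Final: two remaining deg-1 vertices are 7, 12. Add edge {7,12}.

Answer: 2 8
4 7
8 9
6 10
6 12
1 11
1 3
3 9
5 9
5 7
7 12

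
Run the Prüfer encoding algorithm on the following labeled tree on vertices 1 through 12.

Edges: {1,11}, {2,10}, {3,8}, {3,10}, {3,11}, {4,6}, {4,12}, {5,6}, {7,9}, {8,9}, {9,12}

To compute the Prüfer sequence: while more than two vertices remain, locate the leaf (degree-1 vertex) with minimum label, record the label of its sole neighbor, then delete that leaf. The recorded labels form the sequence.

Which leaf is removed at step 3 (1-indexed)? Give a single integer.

Step 1: current leaves = {1,2,5,7}. Remove leaf 1 (neighbor: 11).
Step 2: current leaves = {2,5,7,11}. Remove leaf 2 (neighbor: 10).
Step 3: current leaves = {5,7,10,11}. Remove leaf 5 (neighbor: 6).

Answer: 5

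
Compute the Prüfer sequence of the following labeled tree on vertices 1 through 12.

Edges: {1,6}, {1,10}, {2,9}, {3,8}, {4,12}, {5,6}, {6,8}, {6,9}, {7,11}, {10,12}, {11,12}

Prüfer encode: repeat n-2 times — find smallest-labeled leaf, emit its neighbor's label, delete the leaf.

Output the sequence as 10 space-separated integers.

Step 1: leaves = {2,3,4,5,7}. Remove smallest leaf 2, emit neighbor 9.
Step 2: leaves = {3,4,5,7,9}. Remove smallest leaf 3, emit neighbor 8.
Step 3: leaves = {4,5,7,8,9}. Remove smallest leaf 4, emit neighbor 12.
Step 4: leaves = {5,7,8,9}. Remove smallest leaf 5, emit neighbor 6.
Step 5: leaves = {7,8,9}. Remove smallest leaf 7, emit neighbor 11.
Step 6: leaves = {8,9,11}. Remove smallest leaf 8, emit neighbor 6.
Step 7: leaves = {9,11}. Remove smallest leaf 9, emit neighbor 6.
Step 8: leaves = {6,11}. Remove smallest leaf 6, emit neighbor 1.
Step 9: leaves = {1,11}. Remove smallest leaf 1, emit neighbor 10.
Step 10: leaves = {10,11}. Remove smallest leaf 10, emit neighbor 12.
Done: 2 vertices remain (11, 12). Sequence = [9 8 12 6 11 6 6 1 10 12]

Answer: 9 8 12 6 11 6 6 1 10 12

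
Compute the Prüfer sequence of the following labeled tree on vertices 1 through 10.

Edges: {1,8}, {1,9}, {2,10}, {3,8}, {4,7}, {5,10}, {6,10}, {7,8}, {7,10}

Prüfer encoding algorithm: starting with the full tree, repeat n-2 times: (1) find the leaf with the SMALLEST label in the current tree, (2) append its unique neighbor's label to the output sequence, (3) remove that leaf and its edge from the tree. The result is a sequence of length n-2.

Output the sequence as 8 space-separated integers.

Step 1: leaves = {2,3,4,5,6,9}. Remove smallest leaf 2, emit neighbor 10.
Step 2: leaves = {3,4,5,6,9}. Remove smallest leaf 3, emit neighbor 8.
Step 3: leaves = {4,5,6,9}. Remove smallest leaf 4, emit neighbor 7.
Step 4: leaves = {5,6,9}. Remove smallest leaf 5, emit neighbor 10.
Step 5: leaves = {6,9}. Remove smallest leaf 6, emit neighbor 10.
Step 6: leaves = {9,10}. Remove smallest leaf 9, emit neighbor 1.
Step 7: leaves = {1,10}. Remove smallest leaf 1, emit neighbor 8.
Step 8: leaves = {8,10}. Remove smallest leaf 8, emit neighbor 7.
Done: 2 vertices remain (7, 10). Sequence = [10 8 7 10 10 1 8 7]

Answer: 10 8 7 10 10 1 8 7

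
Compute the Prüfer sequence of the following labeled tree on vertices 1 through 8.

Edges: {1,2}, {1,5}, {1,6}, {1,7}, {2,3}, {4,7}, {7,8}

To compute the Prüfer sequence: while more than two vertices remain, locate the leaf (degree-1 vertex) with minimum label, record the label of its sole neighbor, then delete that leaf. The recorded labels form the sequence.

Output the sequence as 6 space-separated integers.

Step 1: leaves = {3,4,5,6,8}. Remove smallest leaf 3, emit neighbor 2.
Step 2: leaves = {2,4,5,6,8}. Remove smallest leaf 2, emit neighbor 1.
Step 3: leaves = {4,5,6,8}. Remove smallest leaf 4, emit neighbor 7.
Step 4: leaves = {5,6,8}. Remove smallest leaf 5, emit neighbor 1.
Step 5: leaves = {6,8}. Remove smallest leaf 6, emit neighbor 1.
Step 6: leaves = {1,8}. Remove smallest leaf 1, emit neighbor 7.
Done: 2 vertices remain (7, 8). Sequence = [2 1 7 1 1 7]

Answer: 2 1 7 1 1 7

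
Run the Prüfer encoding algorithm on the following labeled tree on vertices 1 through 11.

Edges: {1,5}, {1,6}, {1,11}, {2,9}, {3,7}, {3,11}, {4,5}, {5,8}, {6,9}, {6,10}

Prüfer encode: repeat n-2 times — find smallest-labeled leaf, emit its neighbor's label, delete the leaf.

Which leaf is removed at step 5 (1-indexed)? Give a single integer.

Step 1: current leaves = {2,4,7,8,10}. Remove leaf 2 (neighbor: 9).
Step 2: current leaves = {4,7,8,9,10}. Remove leaf 4 (neighbor: 5).
Step 3: current leaves = {7,8,9,10}. Remove leaf 7 (neighbor: 3).
Step 4: current leaves = {3,8,9,10}. Remove leaf 3 (neighbor: 11).
Step 5: current leaves = {8,9,10,11}. Remove leaf 8 (neighbor: 5).

Answer: 8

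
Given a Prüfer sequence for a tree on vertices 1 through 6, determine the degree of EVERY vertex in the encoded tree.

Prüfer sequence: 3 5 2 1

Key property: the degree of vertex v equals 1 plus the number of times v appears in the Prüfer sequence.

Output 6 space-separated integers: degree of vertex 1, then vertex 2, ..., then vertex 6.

Answer: 2 2 2 1 2 1

Derivation:
p_1 = 3: count[3] becomes 1
p_2 = 5: count[5] becomes 1
p_3 = 2: count[2] becomes 1
p_4 = 1: count[1] becomes 1
Degrees (1 + count): deg[1]=1+1=2, deg[2]=1+1=2, deg[3]=1+1=2, deg[4]=1+0=1, deg[5]=1+1=2, deg[6]=1+0=1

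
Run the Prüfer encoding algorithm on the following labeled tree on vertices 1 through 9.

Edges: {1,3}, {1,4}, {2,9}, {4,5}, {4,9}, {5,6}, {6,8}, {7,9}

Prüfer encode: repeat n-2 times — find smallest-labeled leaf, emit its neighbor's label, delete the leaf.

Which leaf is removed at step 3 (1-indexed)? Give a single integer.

Answer: 1

Derivation:
Step 1: current leaves = {2,3,7,8}. Remove leaf 2 (neighbor: 9).
Step 2: current leaves = {3,7,8}. Remove leaf 3 (neighbor: 1).
Step 3: current leaves = {1,7,8}. Remove leaf 1 (neighbor: 4).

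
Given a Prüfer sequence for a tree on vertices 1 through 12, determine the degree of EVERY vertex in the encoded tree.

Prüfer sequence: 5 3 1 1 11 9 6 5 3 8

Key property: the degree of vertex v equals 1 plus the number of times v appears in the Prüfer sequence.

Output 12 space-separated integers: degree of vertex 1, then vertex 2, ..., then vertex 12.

p_1 = 5: count[5] becomes 1
p_2 = 3: count[3] becomes 1
p_3 = 1: count[1] becomes 1
p_4 = 1: count[1] becomes 2
p_5 = 11: count[11] becomes 1
p_6 = 9: count[9] becomes 1
p_7 = 6: count[6] becomes 1
p_8 = 5: count[5] becomes 2
p_9 = 3: count[3] becomes 2
p_10 = 8: count[8] becomes 1
Degrees (1 + count): deg[1]=1+2=3, deg[2]=1+0=1, deg[3]=1+2=3, deg[4]=1+0=1, deg[5]=1+2=3, deg[6]=1+1=2, deg[7]=1+0=1, deg[8]=1+1=2, deg[9]=1+1=2, deg[10]=1+0=1, deg[11]=1+1=2, deg[12]=1+0=1

Answer: 3 1 3 1 3 2 1 2 2 1 2 1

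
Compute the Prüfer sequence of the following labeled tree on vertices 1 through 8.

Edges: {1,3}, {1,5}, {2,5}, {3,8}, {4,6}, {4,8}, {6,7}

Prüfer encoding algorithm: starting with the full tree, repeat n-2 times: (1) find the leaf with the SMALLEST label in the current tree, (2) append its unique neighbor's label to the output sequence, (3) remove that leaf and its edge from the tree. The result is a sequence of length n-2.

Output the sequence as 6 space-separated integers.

Answer: 5 1 3 8 6 4

Derivation:
Step 1: leaves = {2,7}. Remove smallest leaf 2, emit neighbor 5.
Step 2: leaves = {5,7}. Remove smallest leaf 5, emit neighbor 1.
Step 3: leaves = {1,7}. Remove smallest leaf 1, emit neighbor 3.
Step 4: leaves = {3,7}. Remove smallest leaf 3, emit neighbor 8.
Step 5: leaves = {7,8}. Remove smallest leaf 7, emit neighbor 6.
Step 6: leaves = {6,8}. Remove smallest leaf 6, emit neighbor 4.
Done: 2 vertices remain (4, 8). Sequence = [5 1 3 8 6 4]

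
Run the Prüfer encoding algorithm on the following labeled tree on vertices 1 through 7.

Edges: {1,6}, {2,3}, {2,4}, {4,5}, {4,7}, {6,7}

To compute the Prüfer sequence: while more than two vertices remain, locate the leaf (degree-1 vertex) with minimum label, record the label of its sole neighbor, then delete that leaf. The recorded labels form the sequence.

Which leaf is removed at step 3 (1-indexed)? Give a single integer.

Answer: 2

Derivation:
Step 1: current leaves = {1,3,5}. Remove leaf 1 (neighbor: 6).
Step 2: current leaves = {3,5,6}. Remove leaf 3 (neighbor: 2).
Step 3: current leaves = {2,5,6}. Remove leaf 2 (neighbor: 4).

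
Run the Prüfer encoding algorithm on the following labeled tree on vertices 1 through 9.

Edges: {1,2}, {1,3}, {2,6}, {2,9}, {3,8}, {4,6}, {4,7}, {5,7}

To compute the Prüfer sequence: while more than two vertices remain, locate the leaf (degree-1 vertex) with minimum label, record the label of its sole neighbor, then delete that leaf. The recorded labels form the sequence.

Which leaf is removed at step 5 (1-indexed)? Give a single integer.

Answer: 8

Derivation:
Step 1: current leaves = {5,8,9}. Remove leaf 5 (neighbor: 7).
Step 2: current leaves = {7,8,9}. Remove leaf 7 (neighbor: 4).
Step 3: current leaves = {4,8,9}. Remove leaf 4 (neighbor: 6).
Step 4: current leaves = {6,8,9}. Remove leaf 6 (neighbor: 2).
Step 5: current leaves = {8,9}. Remove leaf 8 (neighbor: 3).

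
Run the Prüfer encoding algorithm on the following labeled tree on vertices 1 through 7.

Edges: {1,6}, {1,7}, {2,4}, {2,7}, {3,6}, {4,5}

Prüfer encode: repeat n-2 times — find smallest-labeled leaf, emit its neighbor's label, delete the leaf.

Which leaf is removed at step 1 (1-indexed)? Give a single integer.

Step 1: current leaves = {3,5}. Remove leaf 3 (neighbor: 6).

Answer: 3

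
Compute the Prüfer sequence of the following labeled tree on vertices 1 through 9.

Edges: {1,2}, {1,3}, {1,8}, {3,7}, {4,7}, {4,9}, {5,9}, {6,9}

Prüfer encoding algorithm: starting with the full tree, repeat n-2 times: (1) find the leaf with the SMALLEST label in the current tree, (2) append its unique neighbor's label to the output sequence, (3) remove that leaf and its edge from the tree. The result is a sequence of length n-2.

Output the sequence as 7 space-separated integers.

Step 1: leaves = {2,5,6,8}. Remove smallest leaf 2, emit neighbor 1.
Step 2: leaves = {5,6,8}. Remove smallest leaf 5, emit neighbor 9.
Step 3: leaves = {6,8}. Remove smallest leaf 6, emit neighbor 9.
Step 4: leaves = {8,9}. Remove smallest leaf 8, emit neighbor 1.
Step 5: leaves = {1,9}. Remove smallest leaf 1, emit neighbor 3.
Step 6: leaves = {3,9}. Remove smallest leaf 3, emit neighbor 7.
Step 7: leaves = {7,9}. Remove smallest leaf 7, emit neighbor 4.
Done: 2 vertices remain (4, 9). Sequence = [1 9 9 1 3 7 4]

Answer: 1 9 9 1 3 7 4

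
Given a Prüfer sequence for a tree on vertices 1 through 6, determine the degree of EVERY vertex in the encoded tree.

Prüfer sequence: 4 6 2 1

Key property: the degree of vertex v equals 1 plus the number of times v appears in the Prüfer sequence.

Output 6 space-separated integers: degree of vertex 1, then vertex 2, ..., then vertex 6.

p_1 = 4: count[4] becomes 1
p_2 = 6: count[6] becomes 1
p_3 = 2: count[2] becomes 1
p_4 = 1: count[1] becomes 1
Degrees (1 + count): deg[1]=1+1=2, deg[2]=1+1=2, deg[3]=1+0=1, deg[4]=1+1=2, deg[5]=1+0=1, deg[6]=1+1=2

Answer: 2 2 1 2 1 2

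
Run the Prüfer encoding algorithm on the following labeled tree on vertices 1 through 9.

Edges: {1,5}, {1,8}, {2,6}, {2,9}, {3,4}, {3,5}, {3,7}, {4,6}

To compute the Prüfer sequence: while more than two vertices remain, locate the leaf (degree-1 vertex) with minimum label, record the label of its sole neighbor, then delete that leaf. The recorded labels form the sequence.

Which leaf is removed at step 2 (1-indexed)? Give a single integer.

Answer: 8

Derivation:
Step 1: current leaves = {7,8,9}. Remove leaf 7 (neighbor: 3).
Step 2: current leaves = {8,9}. Remove leaf 8 (neighbor: 1).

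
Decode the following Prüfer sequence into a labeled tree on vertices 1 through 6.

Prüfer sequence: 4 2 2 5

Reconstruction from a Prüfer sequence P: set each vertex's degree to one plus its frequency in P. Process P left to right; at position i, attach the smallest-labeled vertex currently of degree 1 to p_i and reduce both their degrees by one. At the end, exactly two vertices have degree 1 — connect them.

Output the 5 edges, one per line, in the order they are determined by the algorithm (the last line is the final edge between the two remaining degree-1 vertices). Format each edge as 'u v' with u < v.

Answer: 1 4
2 3
2 4
2 5
5 6

Derivation:
Initial degrees: {1:1, 2:3, 3:1, 4:2, 5:2, 6:1}
Step 1: smallest deg-1 vertex = 1, p_1 = 4. Add edge {1,4}. Now deg[1]=0, deg[4]=1.
Step 2: smallest deg-1 vertex = 3, p_2 = 2. Add edge {2,3}. Now deg[3]=0, deg[2]=2.
Step 3: smallest deg-1 vertex = 4, p_3 = 2. Add edge {2,4}. Now deg[4]=0, deg[2]=1.
Step 4: smallest deg-1 vertex = 2, p_4 = 5. Add edge {2,5}. Now deg[2]=0, deg[5]=1.
Final: two remaining deg-1 vertices are 5, 6. Add edge {5,6}.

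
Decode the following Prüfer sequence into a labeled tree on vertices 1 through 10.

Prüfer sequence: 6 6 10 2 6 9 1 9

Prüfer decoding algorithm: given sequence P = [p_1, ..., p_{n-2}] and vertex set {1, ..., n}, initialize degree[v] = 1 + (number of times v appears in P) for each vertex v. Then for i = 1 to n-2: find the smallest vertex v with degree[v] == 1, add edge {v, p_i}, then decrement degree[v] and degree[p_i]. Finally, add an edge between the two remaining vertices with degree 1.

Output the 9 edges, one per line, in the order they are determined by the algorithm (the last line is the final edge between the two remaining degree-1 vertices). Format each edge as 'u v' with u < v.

Initial degrees: {1:2, 2:2, 3:1, 4:1, 5:1, 6:4, 7:1, 8:1, 9:3, 10:2}
Step 1: smallest deg-1 vertex = 3, p_1 = 6. Add edge {3,6}. Now deg[3]=0, deg[6]=3.
Step 2: smallest deg-1 vertex = 4, p_2 = 6. Add edge {4,6}. Now deg[4]=0, deg[6]=2.
Step 3: smallest deg-1 vertex = 5, p_3 = 10. Add edge {5,10}. Now deg[5]=0, deg[10]=1.
Step 4: smallest deg-1 vertex = 7, p_4 = 2. Add edge {2,7}. Now deg[7]=0, deg[2]=1.
Step 5: smallest deg-1 vertex = 2, p_5 = 6. Add edge {2,6}. Now deg[2]=0, deg[6]=1.
Step 6: smallest deg-1 vertex = 6, p_6 = 9. Add edge {6,9}. Now deg[6]=0, deg[9]=2.
Step 7: smallest deg-1 vertex = 8, p_7 = 1. Add edge {1,8}. Now deg[8]=0, deg[1]=1.
Step 8: smallest deg-1 vertex = 1, p_8 = 9. Add edge {1,9}. Now deg[1]=0, deg[9]=1.
Final: two remaining deg-1 vertices are 9, 10. Add edge {9,10}.

Answer: 3 6
4 6
5 10
2 7
2 6
6 9
1 8
1 9
9 10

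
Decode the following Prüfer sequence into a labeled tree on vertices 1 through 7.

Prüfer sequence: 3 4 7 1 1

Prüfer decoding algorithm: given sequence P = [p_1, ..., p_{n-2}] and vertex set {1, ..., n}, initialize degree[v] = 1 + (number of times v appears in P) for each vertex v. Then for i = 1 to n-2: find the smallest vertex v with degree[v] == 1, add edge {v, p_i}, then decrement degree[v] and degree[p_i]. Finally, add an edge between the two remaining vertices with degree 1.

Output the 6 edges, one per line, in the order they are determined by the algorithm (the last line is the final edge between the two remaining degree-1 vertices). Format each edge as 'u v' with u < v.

Answer: 2 3
3 4
4 7
1 5
1 6
1 7

Derivation:
Initial degrees: {1:3, 2:1, 3:2, 4:2, 5:1, 6:1, 7:2}
Step 1: smallest deg-1 vertex = 2, p_1 = 3. Add edge {2,3}. Now deg[2]=0, deg[3]=1.
Step 2: smallest deg-1 vertex = 3, p_2 = 4. Add edge {3,4}. Now deg[3]=0, deg[4]=1.
Step 3: smallest deg-1 vertex = 4, p_3 = 7. Add edge {4,7}. Now deg[4]=0, deg[7]=1.
Step 4: smallest deg-1 vertex = 5, p_4 = 1. Add edge {1,5}. Now deg[5]=0, deg[1]=2.
Step 5: smallest deg-1 vertex = 6, p_5 = 1. Add edge {1,6}. Now deg[6]=0, deg[1]=1.
Final: two remaining deg-1 vertices are 1, 7. Add edge {1,7}.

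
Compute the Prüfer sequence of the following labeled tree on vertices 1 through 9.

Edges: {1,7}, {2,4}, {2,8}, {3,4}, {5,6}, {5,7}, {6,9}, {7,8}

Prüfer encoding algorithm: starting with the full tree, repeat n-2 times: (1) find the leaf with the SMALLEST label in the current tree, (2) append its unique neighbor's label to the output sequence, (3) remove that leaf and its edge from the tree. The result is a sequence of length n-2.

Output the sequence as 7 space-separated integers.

Answer: 7 4 2 8 7 5 6

Derivation:
Step 1: leaves = {1,3,9}. Remove smallest leaf 1, emit neighbor 7.
Step 2: leaves = {3,9}. Remove smallest leaf 3, emit neighbor 4.
Step 3: leaves = {4,9}. Remove smallest leaf 4, emit neighbor 2.
Step 4: leaves = {2,9}. Remove smallest leaf 2, emit neighbor 8.
Step 5: leaves = {8,9}. Remove smallest leaf 8, emit neighbor 7.
Step 6: leaves = {7,9}. Remove smallest leaf 7, emit neighbor 5.
Step 7: leaves = {5,9}. Remove smallest leaf 5, emit neighbor 6.
Done: 2 vertices remain (6, 9). Sequence = [7 4 2 8 7 5 6]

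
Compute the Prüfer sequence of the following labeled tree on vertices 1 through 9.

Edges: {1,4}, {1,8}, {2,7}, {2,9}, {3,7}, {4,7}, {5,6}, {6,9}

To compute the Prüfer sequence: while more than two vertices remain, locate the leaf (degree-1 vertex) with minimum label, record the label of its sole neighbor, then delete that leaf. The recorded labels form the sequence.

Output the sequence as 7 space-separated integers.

Answer: 7 6 9 1 4 7 2

Derivation:
Step 1: leaves = {3,5,8}. Remove smallest leaf 3, emit neighbor 7.
Step 2: leaves = {5,8}. Remove smallest leaf 5, emit neighbor 6.
Step 3: leaves = {6,8}. Remove smallest leaf 6, emit neighbor 9.
Step 4: leaves = {8,9}. Remove smallest leaf 8, emit neighbor 1.
Step 5: leaves = {1,9}. Remove smallest leaf 1, emit neighbor 4.
Step 6: leaves = {4,9}. Remove smallest leaf 4, emit neighbor 7.
Step 7: leaves = {7,9}. Remove smallest leaf 7, emit neighbor 2.
Done: 2 vertices remain (2, 9). Sequence = [7 6 9 1 4 7 2]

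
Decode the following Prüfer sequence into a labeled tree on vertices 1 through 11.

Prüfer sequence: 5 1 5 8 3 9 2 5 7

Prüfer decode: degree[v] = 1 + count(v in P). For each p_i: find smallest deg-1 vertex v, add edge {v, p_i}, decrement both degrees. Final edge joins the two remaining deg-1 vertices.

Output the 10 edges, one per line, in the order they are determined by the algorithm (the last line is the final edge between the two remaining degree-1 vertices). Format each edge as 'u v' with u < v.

Initial degrees: {1:2, 2:2, 3:2, 4:1, 5:4, 6:1, 7:2, 8:2, 9:2, 10:1, 11:1}
Step 1: smallest deg-1 vertex = 4, p_1 = 5. Add edge {4,5}. Now deg[4]=0, deg[5]=3.
Step 2: smallest deg-1 vertex = 6, p_2 = 1. Add edge {1,6}. Now deg[6]=0, deg[1]=1.
Step 3: smallest deg-1 vertex = 1, p_3 = 5. Add edge {1,5}. Now deg[1]=0, deg[5]=2.
Step 4: smallest deg-1 vertex = 10, p_4 = 8. Add edge {8,10}. Now deg[10]=0, deg[8]=1.
Step 5: smallest deg-1 vertex = 8, p_5 = 3. Add edge {3,8}. Now deg[8]=0, deg[3]=1.
Step 6: smallest deg-1 vertex = 3, p_6 = 9. Add edge {3,9}. Now deg[3]=0, deg[9]=1.
Step 7: smallest deg-1 vertex = 9, p_7 = 2. Add edge {2,9}. Now deg[9]=0, deg[2]=1.
Step 8: smallest deg-1 vertex = 2, p_8 = 5. Add edge {2,5}. Now deg[2]=0, deg[5]=1.
Step 9: smallest deg-1 vertex = 5, p_9 = 7. Add edge {5,7}. Now deg[5]=0, deg[7]=1.
Final: two remaining deg-1 vertices are 7, 11. Add edge {7,11}.

Answer: 4 5
1 6
1 5
8 10
3 8
3 9
2 9
2 5
5 7
7 11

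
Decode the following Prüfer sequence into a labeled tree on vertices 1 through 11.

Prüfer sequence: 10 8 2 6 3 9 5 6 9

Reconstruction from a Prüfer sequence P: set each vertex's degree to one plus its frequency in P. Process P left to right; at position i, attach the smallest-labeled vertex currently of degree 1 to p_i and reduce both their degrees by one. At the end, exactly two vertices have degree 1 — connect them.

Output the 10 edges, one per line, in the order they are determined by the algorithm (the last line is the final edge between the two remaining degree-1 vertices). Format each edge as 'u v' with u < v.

Initial degrees: {1:1, 2:2, 3:2, 4:1, 5:2, 6:3, 7:1, 8:2, 9:3, 10:2, 11:1}
Step 1: smallest deg-1 vertex = 1, p_1 = 10. Add edge {1,10}. Now deg[1]=0, deg[10]=1.
Step 2: smallest deg-1 vertex = 4, p_2 = 8. Add edge {4,8}. Now deg[4]=0, deg[8]=1.
Step 3: smallest deg-1 vertex = 7, p_3 = 2. Add edge {2,7}. Now deg[7]=0, deg[2]=1.
Step 4: smallest deg-1 vertex = 2, p_4 = 6. Add edge {2,6}. Now deg[2]=0, deg[6]=2.
Step 5: smallest deg-1 vertex = 8, p_5 = 3. Add edge {3,8}. Now deg[8]=0, deg[3]=1.
Step 6: smallest deg-1 vertex = 3, p_6 = 9. Add edge {3,9}. Now deg[3]=0, deg[9]=2.
Step 7: smallest deg-1 vertex = 10, p_7 = 5. Add edge {5,10}. Now deg[10]=0, deg[5]=1.
Step 8: smallest deg-1 vertex = 5, p_8 = 6. Add edge {5,6}. Now deg[5]=0, deg[6]=1.
Step 9: smallest deg-1 vertex = 6, p_9 = 9. Add edge {6,9}. Now deg[6]=0, deg[9]=1.
Final: two remaining deg-1 vertices are 9, 11. Add edge {9,11}.

Answer: 1 10
4 8
2 7
2 6
3 8
3 9
5 10
5 6
6 9
9 11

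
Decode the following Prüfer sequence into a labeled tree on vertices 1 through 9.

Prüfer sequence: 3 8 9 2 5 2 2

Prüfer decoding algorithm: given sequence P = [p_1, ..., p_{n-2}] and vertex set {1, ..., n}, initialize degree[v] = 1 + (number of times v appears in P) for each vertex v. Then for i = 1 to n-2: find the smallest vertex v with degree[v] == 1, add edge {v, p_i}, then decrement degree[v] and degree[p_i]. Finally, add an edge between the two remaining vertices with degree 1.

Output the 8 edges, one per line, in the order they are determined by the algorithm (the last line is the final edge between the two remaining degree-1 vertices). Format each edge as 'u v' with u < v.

Initial degrees: {1:1, 2:4, 3:2, 4:1, 5:2, 6:1, 7:1, 8:2, 9:2}
Step 1: smallest deg-1 vertex = 1, p_1 = 3. Add edge {1,3}. Now deg[1]=0, deg[3]=1.
Step 2: smallest deg-1 vertex = 3, p_2 = 8. Add edge {3,8}. Now deg[3]=0, deg[8]=1.
Step 3: smallest deg-1 vertex = 4, p_3 = 9. Add edge {4,9}. Now deg[4]=0, deg[9]=1.
Step 4: smallest deg-1 vertex = 6, p_4 = 2. Add edge {2,6}. Now deg[6]=0, deg[2]=3.
Step 5: smallest deg-1 vertex = 7, p_5 = 5. Add edge {5,7}. Now deg[7]=0, deg[5]=1.
Step 6: smallest deg-1 vertex = 5, p_6 = 2. Add edge {2,5}. Now deg[5]=0, deg[2]=2.
Step 7: smallest deg-1 vertex = 8, p_7 = 2. Add edge {2,8}. Now deg[8]=0, deg[2]=1.
Final: two remaining deg-1 vertices are 2, 9. Add edge {2,9}.

Answer: 1 3
3 8
4 9
2 6
5 7
2 5
2 8
2 9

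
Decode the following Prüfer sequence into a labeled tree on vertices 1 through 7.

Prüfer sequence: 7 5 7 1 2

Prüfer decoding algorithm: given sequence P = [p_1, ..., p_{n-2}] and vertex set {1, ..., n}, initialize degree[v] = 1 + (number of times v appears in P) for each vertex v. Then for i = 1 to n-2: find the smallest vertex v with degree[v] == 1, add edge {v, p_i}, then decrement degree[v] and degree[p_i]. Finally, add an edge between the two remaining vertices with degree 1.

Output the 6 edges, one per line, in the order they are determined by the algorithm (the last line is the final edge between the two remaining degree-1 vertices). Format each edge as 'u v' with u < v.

Answer: 3 7
4 5
5 7
1 6
1 2
2 7

Derivation:
Initial degrees: {1:2, 2:2, 3:1, 4:1, 5:2, 6:1, 7:3}
Step 1: smallest deg-1 vertex = 3, p_1 = 7. Add edge {3,7}. Now deg[3]=0, deg[7]=2.
Step 2: smallest deg-1 vertex = 4, p_2 = 5. Add edge {4,5}. Now deg[4]=0, deg[5]=1.
Step 3: smallest deg-1 vertex = 5, p_3 = 7. Add edge {5,7}. Now deg[5]=0, deg[7]=1.
Step 4: smallest deg-1 vertex = 6, p_4 = 1. Add edge {1,6}. Now deg[6]=0, deg[1]=1.
Step 5: smallest deg-1 vertex = 1, p_5 = 2. Add edge {1,2}. Now deg[1]=0, deg[2]=1.
Final: two remaining deg-1 vertices are 2, 7. Add edge {2,7}.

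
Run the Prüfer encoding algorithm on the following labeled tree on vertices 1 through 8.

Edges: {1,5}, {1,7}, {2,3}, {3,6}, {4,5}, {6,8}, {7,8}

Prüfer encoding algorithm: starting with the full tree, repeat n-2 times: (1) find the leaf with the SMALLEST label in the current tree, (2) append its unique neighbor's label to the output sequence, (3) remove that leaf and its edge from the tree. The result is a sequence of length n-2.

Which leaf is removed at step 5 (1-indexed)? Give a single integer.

Answer: 1

Derivation:
Step 1: current leaves = {2,4}. Remove leaf 2 (neighbor: 3).
Step 2: current leaves = {3,4}. Remove leaf 3 (neighbor: 6).
Step 3: current leaves = {4,6}. Remove leaf 4 (neighbor: 5).
Step 4: current leaves = {5,6}. Remove leaf 5 (neighbor: 1).
Step 5: current leaves = {1,6}. Remove leaf 1 (neighbor: 7).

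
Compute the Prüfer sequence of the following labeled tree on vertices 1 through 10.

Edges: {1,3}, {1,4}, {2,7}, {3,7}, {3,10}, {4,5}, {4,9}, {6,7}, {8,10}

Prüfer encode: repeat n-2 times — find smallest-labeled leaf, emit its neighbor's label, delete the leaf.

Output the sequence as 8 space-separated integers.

Answer: 7 4 7 3 10 4 1 3

Derivation:
Step 1: leaves = {2,5,6,8,9}. Remove smallest leaf 2, emit neighbor 7.
Step 2: leaves = {5,6,8,9}. Remove smallest leaf 5, emit neighbor 4.
Step 3: leaves = {6,8,9}. Remove smallest leaf 6, emit neighbor 7.
Step 4: leaves = {7,8,9}. Remove smallest leaf 7, emit neighbor 3.
Step 5: leaves = {8,9}. Remove smallest leaf 8, emit neighbor 10.
Step 6: leaves = {9,10}. Remove smallest leaf 9, emit neighbor 4.
Step 7: leaves = {4,10}. Remove smallest leaf 4, emit neighbor 1.
Step 8: leaves = {1,10}. Remove smallest leaf 1, emit neighbor 3.
Done: 2 vertices remain (3, 10). Sequence = [7 4 7 3 10 4 1 3]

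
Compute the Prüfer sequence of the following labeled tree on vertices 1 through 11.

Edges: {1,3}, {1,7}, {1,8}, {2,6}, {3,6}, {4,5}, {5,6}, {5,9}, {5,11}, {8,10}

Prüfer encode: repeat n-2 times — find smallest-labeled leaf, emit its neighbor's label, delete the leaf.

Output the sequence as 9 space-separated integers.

Answer: 6 5 1 5 8 1 3 6 5

Derivation:
Step 1: leaves = {2,4,7,9,10,11}. Remove smallest leaf 2, emit neighbor 6.
Step 2: leaves = {4,7,9,10,11}. Remove smallest leaf 4, emit neighbor 5.
Step 3: leaves = {7,9,10,11}. Remove smallest leaf 7, emit neighbor 1.
Step 4: leaves = {9,10,11}. Remove smallest leaf 9, emit neighbor 5.
Step 5: leaves = {10,11}. Remove smallest leaf 10, emit neighbor 8.
Step 6: leaves = {8,11}. Remove smallest leaf 8, emit neighbor 1.
Step 7: leaves = {1,11}. Remove smallest leaf 1, emit neighbor 3.
Step 8: leaves = {3,11}. Remove smallest leaf 3, emit neighbor 6.
Step 9: leaves = {6,11}. Remove smallest leaf 6, emit neighbor 5.
Done: 2 vertices remain (5, 11). Sequence = [6 5 1 5 8 1 3 6 5]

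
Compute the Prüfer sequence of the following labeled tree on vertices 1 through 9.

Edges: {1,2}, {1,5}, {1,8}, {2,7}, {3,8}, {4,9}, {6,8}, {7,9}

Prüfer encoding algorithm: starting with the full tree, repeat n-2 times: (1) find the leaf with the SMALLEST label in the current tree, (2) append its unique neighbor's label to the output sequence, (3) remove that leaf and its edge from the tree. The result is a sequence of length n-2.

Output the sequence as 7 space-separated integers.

Step 1: leaves = {3,4,5,6}. Remove smallest leaf 3, emit neighbor 8.
Step 2: leaves = {4,5,6}. Remove smallest leaf 4, emit neighbor 9.
Step 3: leaves = {5,6,9}. Remove smallest leaf 5, emit neighbor 1.
Step 4: leaves = {6,9}. Remove smallest leaf 6, emit neighbor 8.
Step 5: leaves = {8,9}. Remove smallest leaf 8, emit neighbor 1.
Step 6: leaves = {1,9}. Remove smallest leaf 1, emit neighbor 2.
Step 7: leaves = {2,9}. Remove smallest leaf 2, emit neighbor 7.
Done: 2 vertices remain (7, 9). Sequence = [8 9 1 8 1 2 7]

Answer: 8 9 1 8 1 2 7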